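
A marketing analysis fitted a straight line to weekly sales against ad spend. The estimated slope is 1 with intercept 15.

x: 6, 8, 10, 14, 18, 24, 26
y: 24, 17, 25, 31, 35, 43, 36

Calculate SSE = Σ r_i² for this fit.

SSE = 94

x=6: ŷ = 15 + 6 = 21; r = 24 − 21 = 3
x=8: ŷ = 15 + 8 = 23; r = 17 − 23 = -6
x=10: ŷ = 15 + 10 = 25; r = 25 − 25 = 0
x=14: ŷ = 15 + 14 = 29; r = 31 − 29 = 2
x=18: ŷ = 15 + 18 = 33; r = 35 − 33 = 2
x=24: ŷ = 15 + 24 = 39; r = 43 − 39 = 4
x=26: ŷ = 15 + 26 = 41; r = 36 − 41 = -5
SSE = 9 + 36 + 0 + 4 + 4 + 16 + 25 = 94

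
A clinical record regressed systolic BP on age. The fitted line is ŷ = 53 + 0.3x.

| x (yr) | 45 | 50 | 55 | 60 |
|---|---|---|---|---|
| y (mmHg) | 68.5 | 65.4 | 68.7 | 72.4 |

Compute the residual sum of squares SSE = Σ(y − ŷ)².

x=45: ŷ = 53 + 0.3·45 = 66.5; e = 68.5 − 66.5 = 2
x=50: ŷ = 53 + 0.3·50 = 68; e = 65.4 − 68 = -2.6
x=55: ŷ = 53 + 0.3·55 = 69.5; e = 68.7 − 69.5 = -0.8
x=60: ŷ = 53 + 0.3·60 = 71; e = 72.4 − 71 = 1.4
SSE = 4 + 6.76 + 0.64 + 1.96 = 13.36

SSE = 13.36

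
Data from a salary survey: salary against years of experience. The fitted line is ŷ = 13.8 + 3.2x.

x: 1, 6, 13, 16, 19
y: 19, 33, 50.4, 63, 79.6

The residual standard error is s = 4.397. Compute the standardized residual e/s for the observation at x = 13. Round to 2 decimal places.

ŷ = 13.8 + 3.2·13 = 55.4
e = 50.4 − 55.4 = -5
e/s = -5 / 4.397 = -1.14

-1.14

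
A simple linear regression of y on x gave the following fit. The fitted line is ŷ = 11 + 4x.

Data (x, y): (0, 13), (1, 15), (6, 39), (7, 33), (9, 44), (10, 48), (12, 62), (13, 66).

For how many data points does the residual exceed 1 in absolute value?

7

x=0: ŷ = 11 + 4·0 = 11; e = 13 − 11 = 2
x=1: ŷ = 11 + 4·1 = 15; e = 15 − 15 = 0
x=6: ŷ = 11 + 4·6 = 35; e = 39 − 35 = 4
x=7: ŷ = 11 + 4·7 = 39; e = 33 − 39 = -6
x=9: ŷ = 11 + 4·9 = 47; e = 44 − 47 = -3
x=10: ŷ = 11 + 4·10 = 51; e = 48 − 51 = -3
x=12: ŷ = 11 + 4·12 = 59; e = 62 − 59 = 3
x=13: ŷ = 11 + 4·13 = 63; e = 66 − 63 = 3
|e| > 1: x=0 (|e|=2), x=6 (|e|=4), x=7 (|e|=6), x=9 (|e|=3), x=10 (|e|=3), x=12 (|e|=3), x=13 (|e|=3) → 7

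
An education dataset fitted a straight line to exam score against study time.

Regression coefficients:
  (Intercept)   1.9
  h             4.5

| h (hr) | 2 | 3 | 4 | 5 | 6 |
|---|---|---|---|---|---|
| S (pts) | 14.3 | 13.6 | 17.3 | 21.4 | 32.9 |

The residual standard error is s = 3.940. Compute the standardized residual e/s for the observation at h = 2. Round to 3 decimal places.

Ŝ = 1.9 + 4.5·2 = 10.9
e = 14.3 − 10.9 = 3.4
e/s = 3.4 / 3.940 = 0.863

0.863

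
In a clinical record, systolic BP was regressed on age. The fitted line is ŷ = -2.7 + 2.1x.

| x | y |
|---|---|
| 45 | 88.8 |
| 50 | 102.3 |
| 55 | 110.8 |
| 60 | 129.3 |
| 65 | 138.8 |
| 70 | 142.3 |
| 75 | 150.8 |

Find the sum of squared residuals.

SSE = 94

x=45: ŷ = -2.7 + 2.1·45 = 91.8; e = 88.8 − 91.8 = -3
x=50: ŷ = -2.7 + 2.1·50 = 102.3; e = 102.3 − 102.3 = 0
x=55: ŷ = -2.7 + 2.1·55 = 112.8; e = 110.8 − 112.8 = -2
x=60: ŷ = -2.7 + 2.1·60 = 123.3; e = 129.3 − 123.3 = 6
x=65: ŷ = -2.7 + 2.1·65 = 133.8; e = 138.8 − 133.8 = 5
x=70: ŷ = -2.7 + 2.1·70 = 144.3; e = 142.3 − 144.3 = -2
x=75: ŷ = -2.7 + 2.1·75 = 154.8; e = 150.8 − 154.8 = -4
SSE = 9 + 0 + 4 + 36 + 25 + 4 + 16 = 94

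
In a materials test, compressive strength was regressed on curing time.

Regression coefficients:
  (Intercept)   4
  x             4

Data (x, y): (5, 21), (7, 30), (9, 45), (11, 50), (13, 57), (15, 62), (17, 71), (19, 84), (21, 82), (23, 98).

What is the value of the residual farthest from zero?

x=5: ŷ = 4 + 4·5 = 24; e = 21 − 24 = -3
x=7: ŷ = 4 + 4·7 = 32; e = 30 − 32 = -2
x=9: ŷ = 4 + 4·9 = 40; e = 45 − 40 = 5
x=11: ŷ = 4 + 4·11 = 48; e = 50 − 48 = 2
x=13: ŷ = 4 + 4·13 = 56; e = 57 − 56 = 1
x=15: ŷ = 4 + 4·15 = 64; e = 62 − 64 = -2
x=17: ŷ = 4 + 4·17 = 72; e = 71 − 72 = -1
x=19: ŷ = 4 + 4·19 = 80; e = 84 − 80 = 4
x=21: ŷ = 4 + 4·21 = 88; e = 82 − 88 = -6
x=23: ŷ = 4 + 4·23 = 96; e = 98 − 96 = 2
Largest |e| is 6 at x = 21, residual -6.

e = -6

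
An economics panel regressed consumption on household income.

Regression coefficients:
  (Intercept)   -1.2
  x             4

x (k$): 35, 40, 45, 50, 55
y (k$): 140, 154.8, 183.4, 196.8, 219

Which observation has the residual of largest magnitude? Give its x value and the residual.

x = 45, r = 4.6

x=35: ŷ = -1.2 + 4·35 = 138.8; r = 140 − 138.8 = 1.2
x=40: ŷ = -1.2 + 4·40 = 158.8; r = 154.8 − 158.8 = -4
x=45: ŷ = -1.2 + 4·45 = 178.8; r = 183.4 − 178.8 = 4.6
x=50: ŷ = -1.2 + 4·50 = 198.8; r = 196.8 − 198.8 = -2
x=55: ŷ = -1.2 + 4·55 = 218.8; r = 219 − 218.8 = 0.2
Largest |r| is 4.6 at x = 45, residual 4.6.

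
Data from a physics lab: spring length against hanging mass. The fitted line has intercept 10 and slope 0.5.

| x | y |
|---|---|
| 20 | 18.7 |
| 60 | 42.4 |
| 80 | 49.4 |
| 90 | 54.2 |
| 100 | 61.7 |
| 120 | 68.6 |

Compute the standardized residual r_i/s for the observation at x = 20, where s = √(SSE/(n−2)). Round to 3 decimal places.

x=20: ŷ = 10 + 0.5·20 = 20; r = 18.7 − 20 = -1.3
x=60: ŷ = 10 + 0.5·60 = 40; r = 42.4 − 40 = 2.4
x=80: ŷ = 10 + 0.5·80 = 50; r = 49.4 − 50 = -0.6
x=90: ŷ = 10 + 0.5·90 = 55; r = 54.2 − 55 = -0.8
x=100: ŷ = 10 + 0.5·100 = 60; r = 61.7 − 60 = 1.7
x=120: ŷ = 10 + 0.5·120 = 70; r = 68.6 − 70 = -1.4
SSE = 1.69 + 5.76 + 0.36 + 0.64 + 2.89 + 1.96 = 13.3
s = √(13.3/4) = 1.82346
r/s = -1.3 / 1.82346 = -0.713

-0.713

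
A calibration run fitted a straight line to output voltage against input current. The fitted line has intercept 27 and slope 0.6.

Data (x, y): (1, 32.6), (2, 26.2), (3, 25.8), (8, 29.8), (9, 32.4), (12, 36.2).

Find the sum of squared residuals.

SSE = 46

x=1: ŷ = 27 + 0.6·1 = 27.6; e = 32.6 − 27.6 = 5
x=2: ŷ = 27 + 0.6·2 = 28.2; e = 26.2 − 28.2 = -2
x=3: ŷ = 27 + 0.6·3 = 28.8; e = 25.8 − 28.8 = -3
x=8: ŷ = 27 + 0.6·8 = 31.8; e = 29.8 − 31.8 = -2
x=9: ŷ = 27 + 0.6·9 = 32.4; e = 32.4 − 32.4 = 0
x=12: ŷ = 27 + 0.6·12 = 34.2; e = 36.2 − 34.2 = 2
SSE = 25 + 4 + 9 + 4 + 0 + 4 = 46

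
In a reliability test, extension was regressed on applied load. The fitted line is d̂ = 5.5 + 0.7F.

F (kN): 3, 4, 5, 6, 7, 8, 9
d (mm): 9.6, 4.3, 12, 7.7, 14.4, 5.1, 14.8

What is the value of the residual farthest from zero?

e = -6

F=3: d̂ = 5.5 + 0.7·3 = 7.6; e = 9.6 − 7.6 = 2
F=4: d̂ = 5.5 + 0.7·4 = 8.3; e = 4.3 − 8.3 = -4
F=5: d̂ = 5.5 + 0.7·5 = 9; e = 12 − 9 = 3
F=6: d̂ = 5.5 + 0.7·6 = 9.7; e = 7.7 − 9.7 = -2
F=7: d̂ = 5.5 + 0.7·7 = 10.4; e = 14.4 − 10.4 = 4
F=8: d̂ = 5.5 + 0.7·8 = 11.1; e = 5.1 − 11.1 = -6
F=9: d̂ = 5.5 + 0.7·9 = 11.8; e = 14.8 − 11.8 = 3
Largest |e| is 6 at F = 8, residual -6.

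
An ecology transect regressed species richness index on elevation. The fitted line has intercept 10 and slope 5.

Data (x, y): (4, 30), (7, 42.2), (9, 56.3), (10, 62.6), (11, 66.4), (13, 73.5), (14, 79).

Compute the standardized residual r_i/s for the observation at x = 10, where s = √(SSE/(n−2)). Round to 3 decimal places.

x=4: ŷ = 10 + 5·4 = 30; r = 30 − 30 = 0
x=7: ŷ = 10 + 5·7 = 45; r = 42.2 − 45 = -2.8
x=9: ŷ = 10 + 5·9 = 55; r = 56.3 − 55 = 1.3
x=10: ŷ = 10 + 5·10 = 60; r = 62.6 − 60 = 2.6
x=11: ŷ = 10 + 5·11 = 65; r = 66.4 − 65 = 1.4
x=13: ŷ = 10 + 5·13 = 75; r = 73.5 − 75 = -1.5
x=14: ŷ = 10 + 5·14 = 80; r = 79 − 80 = -1
SSE = 0 + 7.84 + 1.69 + 6.76 + 1.96 + 2.25 + 1 = 21.5
s = √(21.5/5) = 2.07364
r/s = 2.6 / 2.07364 = 1.254

1.254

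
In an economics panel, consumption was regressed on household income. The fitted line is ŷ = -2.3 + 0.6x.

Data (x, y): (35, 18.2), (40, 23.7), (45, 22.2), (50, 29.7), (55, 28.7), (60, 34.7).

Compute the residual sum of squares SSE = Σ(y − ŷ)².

x=35: ŷ = -2.3 + 0.6·35 = 18.7; e = 18.2 − 18.7 = -0.5
x=40: ŷ = -2.3 + 0.6·40 = 21.7; e = 23.7 − 21.7 = 2
x=45: ŷ = -2.3 + 0.6·45 = 24.7; e = 22.2 − 24.7 = -2.5
x=50: ŷ = -2.3 + 0.6·50 = 27.7; e = 29.7 − 27.7 = 2
x=55: ŷ = -2.3 + 0.6·55 = 30.7; e = 28.7 − 30.7 = -2
x=60: ŷ = -2.3 + 0.6·60 = 33.7; e = 34.7 − 33.7 = 1
SSE = 0.25 + 4 + 6.25 + 4 + 4 + 1 = 19.5

SSE = 19.5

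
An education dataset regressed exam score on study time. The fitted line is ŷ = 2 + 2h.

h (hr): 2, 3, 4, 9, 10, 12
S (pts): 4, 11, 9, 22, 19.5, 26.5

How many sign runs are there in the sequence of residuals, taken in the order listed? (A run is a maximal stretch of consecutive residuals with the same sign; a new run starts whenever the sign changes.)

h=2: ŷ = 2 + 2·2 = 6; e = 4 − 6 = -2
h=3: ŷ = 2 + 2·3 = 8; e = 11 − 8 = 3
h=4: ŷ = 2 + 2·4 = 10; e = 9 − 10 = -1
h=9: ŷ = 2 + 2·9 = 20; e = 22 − 20 = 2
h=10: ŷ = 2 + 2·10 = 22; e = 19.5 − 22 = -2.5
h=12: ŷ = 2 + 2·12 = 26; e = 26.5 − 26 = 0.5
Signs: − + − + − +
Runs: −×1, +×1, −×1, +×1, −×1, +×1 → 6

6 runs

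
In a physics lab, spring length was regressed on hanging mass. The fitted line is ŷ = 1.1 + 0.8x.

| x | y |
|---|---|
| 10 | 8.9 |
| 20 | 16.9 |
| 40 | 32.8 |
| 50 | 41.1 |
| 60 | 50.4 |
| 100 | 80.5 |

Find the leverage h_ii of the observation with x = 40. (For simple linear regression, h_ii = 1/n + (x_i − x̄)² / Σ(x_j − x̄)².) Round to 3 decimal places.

h = 0.175

x̄ = (10 + 20 + 40 + 50 + 60 + 100)/6 = 46.6667
Σ(x − x̄)² = 1344.44 + 711.111 + 44.4444 + 11.1111 + 177.778 + 2844.44 = 5133.33
h = 1/6 + (-6.66667)²/5133.33 = 0.166667 + 0.00865801 = 0.175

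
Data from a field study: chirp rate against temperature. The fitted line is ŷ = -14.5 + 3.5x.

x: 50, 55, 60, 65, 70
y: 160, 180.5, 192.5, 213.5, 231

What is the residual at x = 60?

e = -3

ŷ = -14.5 + 3.5·60 = 195.5
e = 192.5 − 195.5 = -3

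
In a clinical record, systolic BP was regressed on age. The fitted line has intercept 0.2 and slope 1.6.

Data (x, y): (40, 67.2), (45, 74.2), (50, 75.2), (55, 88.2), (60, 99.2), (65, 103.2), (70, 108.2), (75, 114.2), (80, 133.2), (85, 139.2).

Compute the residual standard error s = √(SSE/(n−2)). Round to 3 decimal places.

s = 4.093

x=40: ŷ = 0.2 + 1.6·40 = 64.2; r = 67.2 − 64.2 = 3
x=45: ŷ = 0.2 + 1.6·45 = 72.2; r = 74.2 − 72.2 = 2
x=50: ŷ = 0.2 + 1.6·50 = 80.2; r = 75.2 − 80.2 = -5
x=55: ŷ = 0.2 + 1.6·55 = 88.2; r = 88.2 − 88.2 = 0
x=60: ŷ = 0.2 + 1.6·60 = 96.2; r = 99.2 − 96.2 = 3
x=65: ŷ = 0.2 + 1.6·65 = 104.2; r = 103.2 − 104.2 = -1
x=70: ŷ = 0.2 + 1.6·70 = 112.2; r = 108.2 − 112.2 = -4
x=75: ŷ = 0.2 + 1.6·75 = 120.2; r = 114.2 − 120.2 = -6
x=80: ŷ = 0.2 + 1.6·80 = 128.2; r = 133.2 − 128.2 = 5
x=85: ŷ = 0.2 + 1.6·85 = 136.2; r = 139.2 − 136.2 = 3
SSE = 9 + 4 + 25 + 0 + 9 + 1 + 16 + 36 + 25 + 9 = 134
s = √(134/8) = √16.75 ≈ 4.093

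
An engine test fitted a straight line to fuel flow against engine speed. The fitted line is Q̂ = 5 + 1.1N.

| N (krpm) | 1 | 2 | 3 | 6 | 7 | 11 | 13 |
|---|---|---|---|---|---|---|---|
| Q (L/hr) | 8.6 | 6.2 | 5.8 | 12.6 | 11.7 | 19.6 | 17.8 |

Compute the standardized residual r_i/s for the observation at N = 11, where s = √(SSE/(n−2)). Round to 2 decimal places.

N=1: Q̂ = 5 + 1.1·1 = 6.1; r = 8.6 − 6.1 = 2.5
N=2: Q̂ = 5 + 1.1·2 = 7.2; r = 6.2 − 7.2 = -1
N=3: Q̂ = 5 + 1.1·3 = 8.3; r = 5.8 − 8.3 = -2.5
N=6: Q̂ = 5 + 1.1·6 = 11.6; r = 12.6 − 11.6 = 1
N=7: Q̂ = 5 + 1.1·7 = 12.7; r = 11.7 − 12.7 = -1
N=11: Q̂ = 5 + 1.1·11 = 17.1; r = 19.6 − 17.1 = 2.5
N=13: Q̂ = 5 + 1.1·13 = 19.3; r = 17.8 − 19.3 = -1.5
SSE = 6.25 + 1 + 6.25 + 1 + 1 + 6.25 + 2.25 = 24
s = √(24/5) = 2.19089
r/s = 2.5 / 2.19089 = 1.14

1.14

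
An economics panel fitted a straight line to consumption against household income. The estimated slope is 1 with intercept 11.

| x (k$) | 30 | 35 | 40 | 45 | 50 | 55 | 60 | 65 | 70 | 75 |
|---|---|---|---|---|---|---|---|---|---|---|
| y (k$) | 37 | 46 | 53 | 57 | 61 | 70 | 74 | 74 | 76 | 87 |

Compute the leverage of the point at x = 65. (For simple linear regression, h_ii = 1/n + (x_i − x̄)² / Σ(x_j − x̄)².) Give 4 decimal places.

h = 0.1758

x̄ = (30 + 35 + 40 + 45 + 50 + 55 + 60 + 65 + 70 + 75)/10 = 52.5
Σ(x − x̄)² = 506.25 + 306.25 + 156.25 + 56.25 + 6.25 + 6.25 + 56.25 + 156.25 + 306.25 + 506.25 = 2062.5
h = 1/10 + (12.5)²/2062.5 = 0.1 + 0.0757576 = 0.1758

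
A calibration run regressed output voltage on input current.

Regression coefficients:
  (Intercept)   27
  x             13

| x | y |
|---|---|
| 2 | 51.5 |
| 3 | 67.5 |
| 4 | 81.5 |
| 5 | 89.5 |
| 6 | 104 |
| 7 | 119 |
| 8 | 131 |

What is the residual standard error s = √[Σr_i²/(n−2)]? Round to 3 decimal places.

x=2: ŷ = 27 + 13·2 = 53; r = 51.5 − 53 = -1.5
x=3: ŷ = 27 + 13·3 = 66; r = 67.5 − 66 = 1.5
x=4: ŷ = 27 + 13·4 = 79; r = 81.5 − 79 = 2.5
x=5: ŷ = 27 + 13·5 = 92; r = 89.5 − 92 = -2.5
x=6: ŷ = 27 + 13·6 = 105; r = 104 − 105 = -1
x=7: ŷ = 27 + 13·7 = 118; r = 119 − 118 = 1
x=8: ŷ = 27 + 13·8 = 131; r = 131 − 131 = 0
SSE = 2.25 + 2.25 + 6.25 + 6.25 + 1 + 1 + 0 = 19
s = √(19/5) = √3.8 ≈ 1.949

s = 1.949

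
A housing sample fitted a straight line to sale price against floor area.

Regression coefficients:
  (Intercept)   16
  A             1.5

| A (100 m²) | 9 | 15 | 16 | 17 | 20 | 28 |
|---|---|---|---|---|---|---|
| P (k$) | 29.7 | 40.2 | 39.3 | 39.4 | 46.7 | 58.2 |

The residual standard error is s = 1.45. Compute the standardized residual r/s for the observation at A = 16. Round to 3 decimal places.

P̂ = 16 + 1.5·16 = 40
r = 39.3 − 40 = -0.7
r/s = -0.7 / 1.45 = -0.483

-0.483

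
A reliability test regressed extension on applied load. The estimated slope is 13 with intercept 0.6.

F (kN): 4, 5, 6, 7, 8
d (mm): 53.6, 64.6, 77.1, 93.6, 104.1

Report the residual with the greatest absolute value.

F=4: d̂ = 0.6 + 13·4 = 52.6; e = 53.6 − 52.6 = 1
F=5: d̂ = 0.6 + 13·5 = 65.6; e = 64.6 − 65.6 = -1
F=6: d̂ = 0.6 + 13·6 = 78.6; e = 77.1 − 78.6 = -1.5
F=7: d̂ = 0.6 + 13·7 = 91.6; e = 93.6 − 91.6 = 2
F=8: d̂ = 0.6 + 13·8 = 104.6; e = 104.1 − 104.6 = -0.5
Largest |e| is 2 at F = 7, residual 2.

e = 2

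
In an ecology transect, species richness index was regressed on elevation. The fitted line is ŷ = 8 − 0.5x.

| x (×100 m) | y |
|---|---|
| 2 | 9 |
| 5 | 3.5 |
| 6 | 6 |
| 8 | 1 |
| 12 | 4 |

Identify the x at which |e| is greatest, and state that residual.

x = 8, e = -3

x=2: ŷ = 8 − 0.5·2 = 7; e = 9 − 7 = 2
x=5: ŷ = 8 − 0.5·5 = 5.5; e = 3.5 − 5.5 = -2
x=6: ŷ = 8 − 0.5·6 = 5; e = 6 − 5 = 1
x=8: ŷ = 8 − 0.5·8 = 4; e = 1 − 4 = -3
x=12: ŷ = 8 − 0.5·12 = 2; e = 4 − 2 = 2
Largest |e| is 3 at x = 8, residual -3.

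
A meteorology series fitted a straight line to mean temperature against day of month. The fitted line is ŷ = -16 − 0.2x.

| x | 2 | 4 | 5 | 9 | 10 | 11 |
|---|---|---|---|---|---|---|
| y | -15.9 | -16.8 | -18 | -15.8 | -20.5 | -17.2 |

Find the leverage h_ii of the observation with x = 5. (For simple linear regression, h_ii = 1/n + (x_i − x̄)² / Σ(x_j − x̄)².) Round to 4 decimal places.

h = 0.2170

x̄ = (2 + 4 + 5 + 9 + 10 + 11)/6 = 6.83333
Σ(x − x̄)² = 23.3611 + 8.02778 + 3.36111 + 4.69444 + 10.0278 + 17.3611 = 66.8333
h = 1/6 + (-1.83333)²/66.8333 = 0.166667 + 0.0502909 = 0.2170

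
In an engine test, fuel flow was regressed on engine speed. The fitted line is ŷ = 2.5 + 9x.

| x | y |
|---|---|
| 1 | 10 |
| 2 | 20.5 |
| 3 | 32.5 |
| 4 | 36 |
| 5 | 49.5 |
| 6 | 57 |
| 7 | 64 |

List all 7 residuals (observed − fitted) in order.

-1.5, 0, 3, -2.5, 2, 0.5, -1.5

x=1: ŷ = 2.5 + 9·1 = 11.5; e = 10 − 11.5 = -1.5
x=2: ŷ = 2.5 + 9·2 = 20.5; e = 20.5 − 20.5 = 0
x=3: ŷ = 2.5 + 9·3 = 29.5; e = 32.5 − 29.5 = 3
x=4: ŷ = 2.5 + 9·4 = 38.5; e = 36 − 38.5 = -2.5
x=5: ŷ = 2.5 + 9·5 = 47.5; e = 49.5 − 47.5 = 2
x=6: ŷ = 2.5 + 9·6 = 56.5; e = 57 − 56.5 = 0.5
x=7: ŷ = 2.5 + 9·7 = 65.5; e = 64 − 65.5 = -1.5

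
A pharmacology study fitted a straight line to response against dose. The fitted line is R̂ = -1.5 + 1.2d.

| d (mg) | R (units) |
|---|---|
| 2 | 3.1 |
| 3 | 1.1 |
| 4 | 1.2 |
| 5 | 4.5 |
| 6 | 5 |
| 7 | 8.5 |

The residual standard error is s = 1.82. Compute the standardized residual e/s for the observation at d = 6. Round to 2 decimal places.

R̂ = -1.5 + 1.2·6 = 5.7
e = 5 − 5.7 = -0.7
e/s = -0.7 / 1.82 = -0.38

-0.38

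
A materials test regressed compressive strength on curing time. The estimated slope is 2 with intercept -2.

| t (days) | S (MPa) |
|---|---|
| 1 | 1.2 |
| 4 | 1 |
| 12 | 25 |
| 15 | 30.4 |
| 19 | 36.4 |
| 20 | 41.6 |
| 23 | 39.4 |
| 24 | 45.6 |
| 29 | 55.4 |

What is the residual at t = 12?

Ŝ = -2 + 2·12 = 22
r = 25 − 22 = 3

r = 3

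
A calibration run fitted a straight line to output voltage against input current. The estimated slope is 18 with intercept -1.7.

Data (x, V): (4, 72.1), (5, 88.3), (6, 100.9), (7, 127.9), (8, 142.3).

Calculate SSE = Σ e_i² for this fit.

SSE = 45.36

x=4: V̂ = -1.7 + 18·4 = 70.3; e = 72.1 − 70.3 = 1.8
x=5: V̂ = -1.7 + 18·5 = 88.3; e = 88.3 − 88.3 = 0
x=6: V̂ = -1.7 + 18·6 = 106.3; e = 100.9 − 106.3 = -5.4
x=7: V̂ = -1.7 + 18·7 = 124.3; e = 127.9 − 124.3 = 3.6
x=8: V̂ = -1.7 + 18·8 = 142.3; e = 142.3 − 142.3 = 0
SSE = 3.24 + 0 + 29.16 + 12.96 + 0 = 45.36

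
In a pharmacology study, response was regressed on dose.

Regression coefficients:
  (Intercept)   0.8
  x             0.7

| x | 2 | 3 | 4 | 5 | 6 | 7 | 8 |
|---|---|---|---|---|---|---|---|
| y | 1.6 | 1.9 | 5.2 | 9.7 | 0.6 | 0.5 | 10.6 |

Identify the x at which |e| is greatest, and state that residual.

x=2: ŷ = 0.8 + 0.7·2 = 2.2; e = 1.6 − 2.2 = -0.6
x=3: ŷ = 0.8 + 0.7·3 = 2.9; e = 1.9 − 2.9 = -1
x=4: ŷ = 0.8 + 0.7·4 = 3.6; e = 5.2 − 3.6 = 1.6
x=5: ŷ = 0.8 + 0.7·5 = 4.3; e = 9.7 − 4.3 = 5.4
x=6: ŷ = 0.8 + 0.7·6 = 5; e = 0.6 − 5 = -4.4
x=7: ŷ = 0.8 + 0.7·7 = 5.7; e = 0.5 − 5.7 = -5.2
x=8: ŷ = 0.8 + 0.7·8 = 6.4; e = 10.6 − 6.4 = 4.2
Largest |e| is 5.4 at x = 5, residual 5.4.

x = 5, e = 5.4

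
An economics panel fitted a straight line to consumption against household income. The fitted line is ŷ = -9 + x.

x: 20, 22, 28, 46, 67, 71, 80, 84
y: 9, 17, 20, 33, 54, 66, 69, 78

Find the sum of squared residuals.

x=20: ŷ = -9 + 20 = 11; r = 9 − 11 = -2
x=22: ŷ = -9 + 22 = 13; r = 17 − 13 = 4
x=28: ŷ = -9 + 28 = 19; r = 20 − 19 = 1
x=46: ŷ = -9 + 46 = 37; r = 33 − 37 = -4
x=67: ŷ = -9 + 67 = 58; r = 54 − 58 = -4
x=71: ŷ = -9 + 71 = 62; r = 66 − 62 = 4
x=80: ŷ = -9 + 80 = 71; r = 69 − 71 = -2
x=84: ŷ = -9 + 84 = 75; r = 78 − 75 = 3
SSE = 4 + 16 + 1 + 16 + 16 + 16 + 4 + 9 = 82

SSE = 82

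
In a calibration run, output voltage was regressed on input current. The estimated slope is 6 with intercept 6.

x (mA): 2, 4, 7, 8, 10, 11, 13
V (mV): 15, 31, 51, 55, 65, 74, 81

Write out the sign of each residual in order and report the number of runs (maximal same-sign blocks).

x=2: V̂ = 6 + 6·2 = 18; r = 15 − 18 = -3
x=4: V̂ = 6 + 6·4 = 30; r = 31 − 30 = 1
x=7: V̂ = 6 + 6·7 = 48; r = 51 − 48 = 3
x=8: V̂ = 6 + 6·8 = 54; r = 55 − 54 = 1
x=10: V̂ = 6 + 6·10 = 66; r = 65 − 66 = -1
x=11: V̂ = 6 + 6·11 = 72; r = 74 − 72 = 2
x=13: V̂ = 6 + 6·13 = 84; r = 81 − 84 = -3
Signs: − + + + − + −
Runs: −×1, +×3, −×1, +×1, −×1 → 5

5 runs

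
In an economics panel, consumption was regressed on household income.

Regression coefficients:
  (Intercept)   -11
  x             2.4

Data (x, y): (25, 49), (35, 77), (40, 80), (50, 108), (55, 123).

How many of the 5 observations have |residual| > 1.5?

3

x=25: ŷ = -11 + 2.4·25 = 49; e = 49 − 49 = 0
x=35: ŷ = -11 + 2.4·35 = 73; e = 77 − 73 = 4
x=40: ŷ = -11 + 2.4·40 = 85; e = 80 − 85 = -5
x=50: ŷ = -11 + 2.4·50 = 109; e = 108 − 109 = -1
x=55: ŷ = -11 + 2.4·55 = 121; e = 123 − 121 = 2
|e| > 1.5: x=35 (|e|=4), x=40 (|e|=5), x=55 (|e|=2) → 3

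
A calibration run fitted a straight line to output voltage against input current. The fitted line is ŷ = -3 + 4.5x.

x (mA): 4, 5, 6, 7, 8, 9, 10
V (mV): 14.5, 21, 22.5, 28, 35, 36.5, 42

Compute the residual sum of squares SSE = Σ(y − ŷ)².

x=4: ŷ = -3 + 4.5·4 = 15; e = 14.5 − 15 = -0.5
x=5: ŷ = -3 + 4.5·5 = 19.5; e = 21 − 19.5 = 1.5
x=6: ŷ = -3 + 4.5·6 = 24; e = 22.5 − 24 = -1.5
x=7: ŷ = -3 + 4.5·7 = 28.5; e = 28 − 28.5 = -0.5
x=8: ŷ = -3 + 4.5·8 = 33; e = 35 − 33 = 2
x=9: ŷ = -3 + 4.5·9 = 37.5; e = 36.5 − 37.5 = -1
x=10: ŷ = -3 + 4.5·10 = 42; e = 42 − 42 = 0
SSE = 0.25 + 2.25 + 2.25 + 0.25 + 4 + 1 + 0 = 10

SSE = 10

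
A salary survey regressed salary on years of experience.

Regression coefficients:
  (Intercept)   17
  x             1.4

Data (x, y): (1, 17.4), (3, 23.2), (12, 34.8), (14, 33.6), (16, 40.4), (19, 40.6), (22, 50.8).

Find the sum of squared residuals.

x=1: ŷ = 17 + 1.4·1 = 18.4; r = 17.4 − 18.4 = -1
x=3: ŷ = 17 + 1.4·3 = 21.2; r = 23.2 − 21.2 = 2
x=12: ŷ = 17 + 1.4·12 = 33.8; r = 34.8 − 33.8 = 1
x=14: ŷ = 17 + 1.4·14 = 36.6; r = 33.6 − 36.6 = -3
x=16: ŷ = 17 + 1.4·16 = 39.4; r = 40.4 − 39.4 = 1
x=19: ŷ = 17 + 1.4·19 = 43.6; r = 40.6 − 43.6 = -3
x=22: ŷ = 17 + 1.4·22 = 47.8; r = 50.8 − 47.8 = 3
SSE = 1 + 4 + 1 + 9 + 1 + 9 + 9 = 34

SSE = 34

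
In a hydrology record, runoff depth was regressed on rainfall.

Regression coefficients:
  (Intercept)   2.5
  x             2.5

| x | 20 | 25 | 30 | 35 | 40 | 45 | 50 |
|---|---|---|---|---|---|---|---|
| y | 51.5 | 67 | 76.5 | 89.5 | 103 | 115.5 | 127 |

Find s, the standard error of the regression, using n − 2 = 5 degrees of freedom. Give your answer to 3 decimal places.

s = 1.183

x=20: ŷ = 2.5 + 2.5·20 = 52.5; r = 51.5 − 52.5 = -1
x=25: ŷ = 2.5 + 2.5·25 = 65; r = 67 − 65 = 2
x=30: ŷ = 2.5 + 2.5·30 = 77.5; r = 76.5 − 77.5 = -1
x=35: ŷ = 2.5 + 2.5·35 = 90; r = 89.5 − 90 = -0.5
x=40: ŷ = 2.5 + 2.5·40 = 102.5; r = 103 − 102.5 = 0.5
x=45: ŷ = 2.5 + 2.5·45 = 115; r = 115.5 − 115 = 0.5
x=50: ŷ = 2.5 + 2.5·50 = 127.5; r = 127 − 127.5 = -0.5
SSE = 1 + 4 + 1 + 0.25 + 0.25 + 0.25 + 0.25 = 7
s = √(7/5) = √1.4 ≈ 1.183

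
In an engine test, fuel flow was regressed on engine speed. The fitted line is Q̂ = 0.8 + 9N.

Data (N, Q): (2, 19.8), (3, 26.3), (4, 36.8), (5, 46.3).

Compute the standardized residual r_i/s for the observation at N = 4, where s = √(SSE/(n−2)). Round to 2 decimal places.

N=2: Q̂ = 0.8 + 9·2 = 18.8; r = 19.8 − 18.8 = 1
N=3: Q̂ = 0.8 + 9·3 = 27.8; r = 26.3 − 27.8 = -1.5
N=4: Q̂ = 0.8 + 9·4 = 36.8; r = 36.8 − 36.8 = 0
N=5: Q̂ = 0.8 + 9·5 = 45.8; r = 46.3 − 45.8 = 0.5
SSE = 1 + 2.25 + 0 + 0.25 = 3.5
s = √(3.5/2) = 1.32288
r/s = 0 / 1.32288 = 0.00

0.00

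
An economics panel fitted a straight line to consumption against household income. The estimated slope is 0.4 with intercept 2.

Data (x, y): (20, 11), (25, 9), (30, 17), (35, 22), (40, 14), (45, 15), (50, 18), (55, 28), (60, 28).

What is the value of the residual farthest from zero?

x=20: ŷ = 2 + 0.4·20 = 10; e = 11 − 10 = 1
x=25: ŷ = 2 + 0.4·25 = 12; e = 9 − 12 = -3
x=30: ŷ = 2 + 0.4·30 = 14; e = 17 − 14 = 3
x=35: ŷ = 2 + 0.4·35 = 16; e = 22 − 16 = 6
x=40: ŷ = 2 + 0.4·40 = 18; e = 14 − 18 = -4
x=45: ŷ = 2 + 0.4·45 = 20; e = 15 − 20 = -5
x=50: ŷ = 2 + 0.4·50 = 22; e = 18 − 22 = -4
x=55: ŷ = 2 + 0.4·55 = 24; e = 28 − 24 = 4
x=60: ŷ = 2 + 0.4·60 = 26; e = 28 − 26 = 2
Largest |e| is 6 at x = 35, residual 6.

e = 6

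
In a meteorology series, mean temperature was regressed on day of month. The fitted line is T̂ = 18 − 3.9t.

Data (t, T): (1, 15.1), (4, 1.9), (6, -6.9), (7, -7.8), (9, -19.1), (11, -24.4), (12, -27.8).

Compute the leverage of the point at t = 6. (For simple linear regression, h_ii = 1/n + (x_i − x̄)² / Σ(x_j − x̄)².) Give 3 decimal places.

t̄ = (1 + 4 + 6 + 7 + 9 + 11 + 12)/7 = 7.14286
Σ(t − t̄)² = 37.7347 + 9.87755 + 1.30612 + 0.0204082 + 3.44898 + 14.8776 + 23.5918 = 90.8571
h = 1/7 + (-1.14286)²/90.8571 = 0.142857 + 0.0143756 = 0.157

h = 0.157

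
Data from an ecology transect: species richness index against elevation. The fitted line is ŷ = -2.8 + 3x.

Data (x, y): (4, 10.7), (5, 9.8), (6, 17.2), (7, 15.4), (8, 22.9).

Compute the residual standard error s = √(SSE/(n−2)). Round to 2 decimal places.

x=4: ŷ = -2.8 + 3·4 = 9.2; r = 10.7 − 9.2 = 1.5
x=5: ŷ = -2.8 + 3·5 = 12.2; r = 9.8 − 12.2 = -2.4
x=6: ŷ = -2.8 + 3·6 = 15.2; r = 17.2 − 15.2 = 2
x=7: ŷ = -2.8 + 3·7 = 18.2; r = 15.4 − 18.2 = -2.8
x=8: ŷ = -2.8 + 3·8 = 21.2; r = 22.9 − 21.2 = 1.7
SSE = 2.25 + 5.76 + 4 + 7.84 + 2.89 = 22.74
s = √(22.74/3) = √7.58 ≈ 2.75

s = 2.75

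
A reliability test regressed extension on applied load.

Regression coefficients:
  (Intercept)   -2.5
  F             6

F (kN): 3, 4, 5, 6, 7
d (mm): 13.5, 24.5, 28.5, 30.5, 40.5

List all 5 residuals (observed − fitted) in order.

-2, 3, 1, -3, 1

F=3: ŷ = -2.5 + 6·3 = 15.5; r = 13.5 − 15.5 = -2
F=4: ŷ = -2.5 + 6·4 = 21.5; r = 24.5 − 21.5 = 3
F=5: ŷ = -2.5 + 6·5 = 27.5; r = 28.5 − 27.5 = 1
F=6: ŷ = -2.5 + 6·6 = 33.5; r = 30.5 − 33.5 = -3
F=7: ŷ = -2.5 + 6·7 = 39.5; r = 40.5 − 39.5 = 1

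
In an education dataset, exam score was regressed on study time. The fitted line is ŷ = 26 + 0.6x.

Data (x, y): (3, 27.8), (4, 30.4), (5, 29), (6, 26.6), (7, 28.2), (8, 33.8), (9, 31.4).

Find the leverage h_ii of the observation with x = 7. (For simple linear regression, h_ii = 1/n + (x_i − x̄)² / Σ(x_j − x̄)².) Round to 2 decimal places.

h = 0.18

x̄ = (3 + 4 + 5 + 6 + 7 + 8 + 9)/7 = 6
Σ(x − x̄)² = 9 + 4 + 1 + 0 + 1 + 4 + 9 = 28
h = 1/7 + (1)²/28 = 0.142857 + 0.0357143 = 0.18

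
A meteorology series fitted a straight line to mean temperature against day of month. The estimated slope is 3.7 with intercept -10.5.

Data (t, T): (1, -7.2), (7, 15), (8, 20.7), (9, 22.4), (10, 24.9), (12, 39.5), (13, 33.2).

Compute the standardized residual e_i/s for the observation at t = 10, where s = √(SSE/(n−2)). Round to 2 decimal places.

t=1: T̂ = -10.5 + 3.7·1 = -6.8; e = -7.2 − (-6.8) = -0.4
t=7: T̂ = -10.5 + 3.7·7 = 15.4; e = 15 − 15.4 = -0.4
t=8: T̂ = -10.5 + 3.7·8 = 19.1; e = 20.7 − 19.1 = 1.6
t=9: T̂ = -10.5 + 3.7·9 = 22.8; e = 22.4 − 22.8 = -0.4
t=10: T̂ = -10.5 + 3.7·10 = 26.5; e = 24.9 − 26.5 = -1.6
t=12: T̂ = -10.5 + 3.7·12 = 33.9; e = 39.5 − 33.9 = 5.6
t=13: T̂ = -10.5 + 3.7·13 = 37.6; e = 33.2 − 37.6 = -4.4
SSE = 0.16 + 0.16 + 2.56 + 0.16 + 2.56 + 31.36 + 19.36 = 56.32
s = √(56.32/5) = 3.35619
e/s = -1.6 / 3.35619 = -0.48

-0.48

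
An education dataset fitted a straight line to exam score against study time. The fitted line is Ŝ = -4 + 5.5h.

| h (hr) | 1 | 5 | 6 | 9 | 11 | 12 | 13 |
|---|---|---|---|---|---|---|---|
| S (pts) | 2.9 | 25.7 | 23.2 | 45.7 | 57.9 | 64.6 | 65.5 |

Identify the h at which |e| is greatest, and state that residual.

h = 6, e = -5.8

h=1: Ŝ = -4 + 5.5·1 = 1.5; e = 2.9 − 1.5 = 1.4
h=5: Ŝ = -4 + 5.5·5 = 23.5; e = 25.7 − 23.5 = 2.2
h=6: Ŝ = -4 + 5.5·6 = 29; e = 23.2 − 29 = -5.8
h=9: Ŝ = -4 + 5.5·9 = 45.5; e = 45.7 − 45.5 = 0.2
h=11: Ŝ = -4 + 5.5·11 = 56.5; e = 57.9 − 56.5 = 1.4
h=12: Ŝ = -4 + 5.5·12 = 62; e = 64.6 − 62 = 2.6
h=13: Ŝ = -4 + 5.5·13 = 67.5; e = 65.5 − 67.5 = -2
Largest |e| is 5.8 at h = 6, residual -5.8.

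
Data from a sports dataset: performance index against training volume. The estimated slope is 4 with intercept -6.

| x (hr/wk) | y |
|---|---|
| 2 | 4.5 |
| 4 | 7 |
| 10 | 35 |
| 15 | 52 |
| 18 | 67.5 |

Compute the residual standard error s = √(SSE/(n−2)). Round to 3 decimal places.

x=2: ŷ = -6 + 4·2 = 2; e = 4.5 − 2 = 2.5
x=4: ŷ = -6 + 4·4 = 10; e = 7 − 10 = -3
x=10: ŷ = -6 + 4·10 = 34; e = 35 − 34 = 1
x=15: ŷ = -6 + 4·15 = 54; e = 52 − 54 = -2
x=18: ŷ = -6 + 4·18 = 66; e = 67.5 − 66 = 1.5
SSE = 6.25 + 9 + 1 + 4 + 2.25 = 22.5
s = √(22.5/3) = √7.5 ≈ 2.739

s = 2.739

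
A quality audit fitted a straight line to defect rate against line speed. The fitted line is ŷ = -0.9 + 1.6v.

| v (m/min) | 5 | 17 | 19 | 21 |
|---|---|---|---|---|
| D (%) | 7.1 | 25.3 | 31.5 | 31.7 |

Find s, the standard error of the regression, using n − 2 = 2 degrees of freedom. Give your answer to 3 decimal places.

v=5: ŷ = -0.9 + 1.6·5 = 7.1; r = 7.1 − 7.1 = 0
v=17: ŷ = -0.9 + 1.6·17 = 26.3; r = 25.3 − 26.3 = -1
v=19: ŷ = -0.9 + 1.6·19 = 29.5; r = 31.5 − 29.5 = 2
v=21: ŷ = -0.9 + 1.6·21 = 32.7; r = 31.7 − 32.7 = -1
SSE = 0 + 1 + 4 + 1 = 6
s = √(6/2) = √3 ≈ 1.732

s = 1.732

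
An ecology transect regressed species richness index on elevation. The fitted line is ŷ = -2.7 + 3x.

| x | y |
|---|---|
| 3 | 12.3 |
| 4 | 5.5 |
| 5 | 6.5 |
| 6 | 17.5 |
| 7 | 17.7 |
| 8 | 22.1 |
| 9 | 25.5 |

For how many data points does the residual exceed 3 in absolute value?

x=3: ŷ = -2.7 + 3·3 = 6.3; e = 12.3 − 6.3 = 6
x=4: ŷ = -2.7 + 3·4 = 9.3; e = 5.5 − 9.3 = -3.8
x=5: ŷ = -2.7 + 3·5 = 12.3; e = 6.5 − 12.3 = -5.8
x=6: ŷ = -2.7 + 3·6 = 15.3; e = 17.5 − 15.3 = 2.2
x=7: ŷ = -2.7 + 3·7 = 18.3; e = 17.7 − 18.3 = -0.6
x=8: ŷ = -2.7 + 3·8 = 21.3; e = 22.1 − 21.3 = 0.8
x=9: ŷ = -2.7 + 3·9 = 24.3; e = 25.5 − 24.3 = 1.2
|e| > 3: x=3 (|e|=6), x=4 (|e|=3.8), x=5 (|e|=5.8) → 3

3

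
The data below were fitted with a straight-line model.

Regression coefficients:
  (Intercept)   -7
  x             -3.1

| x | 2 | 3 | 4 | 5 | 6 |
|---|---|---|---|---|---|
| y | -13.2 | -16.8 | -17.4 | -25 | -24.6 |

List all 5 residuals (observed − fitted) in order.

0, -0.5, 2, -2.5, 1

x=2: ŷ = -7 − 3.1·2 = -13.2; r = -13.2 − (-13.2) = 0
x=3: ŷ = -7 − 3.1·3 = -16.3; r = -16.8 − (-16.3) = -0.5
x=4: ŷ = -7 − 3.1·4 = -19.4; r = -17.4 − (-19.4) = 2
x=5: ŷ = -7 − 3.1·5 = -22.5; r = -25 − (-22.5) = -2.5
x=6: ŷ = -7 − 3.1·6 = -25.6; r = -24.6 − (-25.6) = 1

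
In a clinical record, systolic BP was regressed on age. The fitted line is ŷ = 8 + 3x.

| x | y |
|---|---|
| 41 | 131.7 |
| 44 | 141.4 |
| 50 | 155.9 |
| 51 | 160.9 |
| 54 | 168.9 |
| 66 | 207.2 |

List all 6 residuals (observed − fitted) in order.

0.7, 1.4, -2.1, -0.1, -1.1, 1.2

x=41: ŷ = 8 + 3·41 = 131; e = 131.7 − 131 = 0.7
x=44: ŷ = 8 + 3·44 = 140; e = 141.4 − 140 = 1.4
x=50: ŷ = 8 + 3·50 = 158; e = 155.9 − 158 = -2.1
x=51: ŷ = 8 + 3·51 = 161; e = 160.9 − 161 = -0.1
x=54: ŷ = 8 + 3·54 = 170; e = 168.9 − 170 = -1.1
x=66: ŷ = 8 + 3·66 = 206; e = 207.2 − 206 = 1.2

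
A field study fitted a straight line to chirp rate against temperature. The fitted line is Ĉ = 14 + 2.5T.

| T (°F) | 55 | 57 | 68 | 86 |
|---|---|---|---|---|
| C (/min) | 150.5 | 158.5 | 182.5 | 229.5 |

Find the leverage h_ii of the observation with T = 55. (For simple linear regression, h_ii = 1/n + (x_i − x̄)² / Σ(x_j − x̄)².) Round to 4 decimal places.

T̄ = (55 + 57 + 68 + 86)/4 = 66.5
Σ(T − T̄)² = 132.25 + 90.25 + 2.25 + 380.25 = 605
h = 1/4 + (-11.5)²/605 = 0.25 + 0.218595 = 0.4686

h = 0.4686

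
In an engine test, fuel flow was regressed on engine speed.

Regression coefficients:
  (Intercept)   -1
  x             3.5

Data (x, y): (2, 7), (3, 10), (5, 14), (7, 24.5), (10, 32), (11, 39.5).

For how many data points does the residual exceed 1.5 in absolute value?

x=2: ŷ = -1 + 3.5·2 = 6; r = 7 − 6 = 1
x=3: ŷ = -1 + 3.5·3 = 9.5; r = 10 − 9.5 = 0.5
x=5: ŷ = -1 + 3.5·5 = 16.5; r = 14 − 16.5 = -2.5
x=7: ŷ = -1 + 3.5·7 = 23.5; r = 24.5 − 23.5 = 1
x=10: ŷ = -1 + 3.5·10 = 34; r = 32 − 34 = -2
x=11: ŷ = -1 + 3.5·11 = 37.5; r = 39.5 − 37.5 = 2
|r| > 1.5: x=5 (|r|=2.5), x=10 (|r|=2), x=11 (|r|=2) → 3

3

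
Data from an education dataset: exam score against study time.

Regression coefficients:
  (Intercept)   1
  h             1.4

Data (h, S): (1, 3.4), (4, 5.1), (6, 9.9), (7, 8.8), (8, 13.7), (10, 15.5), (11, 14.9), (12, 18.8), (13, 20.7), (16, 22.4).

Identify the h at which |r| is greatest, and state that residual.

h=1: Ŝ = 1 + 1.4·1 = 2.4; r = 3.4 − 2.4 = 1
h=4: Ŝ = 1 + 1.4·4 = 6.6; r = 5.1 − 6.6 = -1.5
h=6: Ŝ = 1 + 1.4·6 = 9.4; r = 9.9 − 9.4 = 0.5
h=7: Ŝ = 1 + 1.4·7 = 10.8; r = 8.8 − 10.8 = -2
h=8: Ŝ = 1 + 1.4·8 = 12.2; r = 13.7 − 12.2 = 1.5
h=10: Ŝ = 1 + 1.4·10 = 15; r = 15.5 − 15 = 0.5
h=11: Ŝ = 1 + 1.4·11 = 16.4; r = 14.9 − 16.4 = -1.5
h=12: Ŝ = 1 + 1.4·12 = 17.8; r = 18.8 − 17.8 = 1
h=13: Ŝ = 1 + 1.4·13 = 19.2; r = 20.7 − 19.2 = 1.5
h=16: Ŝ = 1 + 1.4·16 = 23.4; r = 22.4 − 23.4 = -1
Largest |r| is 2 at h = 7, residual -2.

h = 7, r = -2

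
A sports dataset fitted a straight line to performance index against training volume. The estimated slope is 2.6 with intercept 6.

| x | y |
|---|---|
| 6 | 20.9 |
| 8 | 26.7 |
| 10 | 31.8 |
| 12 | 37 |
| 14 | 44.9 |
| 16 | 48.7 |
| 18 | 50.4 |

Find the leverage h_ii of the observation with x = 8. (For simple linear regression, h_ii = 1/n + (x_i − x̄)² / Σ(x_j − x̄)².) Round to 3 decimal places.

h = 0.286

x̄ = (6 + 8 + 10 + 12 + 14 + 16 + 18)/7 = 12
Σ(x − x̄)² = 36 + 16 + 4 + 0 + 4 + 16 + 36 = 112
h = 1/7 + (-4)²/112 = 0.142857 + 0.142857 = 0.286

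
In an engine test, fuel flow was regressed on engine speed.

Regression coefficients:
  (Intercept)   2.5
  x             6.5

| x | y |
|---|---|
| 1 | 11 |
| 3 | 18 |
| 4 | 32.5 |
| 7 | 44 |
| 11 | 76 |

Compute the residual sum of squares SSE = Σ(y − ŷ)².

SSE = 56

x=1: ŷ = 2.5 + 6.5·1 = 9; e = 11 − 9 = 2
x=3: ŷ = 2.5 + 6.5·3 = 22; e = 18 − 22 = -4
x=4: ŷ = 2.5 + 6.5·4 = 28.5; e = 32.5 − 28.5 = 4
x=7: ŷ = 2.5 + 6.5·7 = 48; e = 44 − 48 = -4
x=11: ŷ = 2.5 + 6.5·11 = 74; e = 76 − 74 = 2
SSE = 4 + 16 + 16 + 16 + 4 = 56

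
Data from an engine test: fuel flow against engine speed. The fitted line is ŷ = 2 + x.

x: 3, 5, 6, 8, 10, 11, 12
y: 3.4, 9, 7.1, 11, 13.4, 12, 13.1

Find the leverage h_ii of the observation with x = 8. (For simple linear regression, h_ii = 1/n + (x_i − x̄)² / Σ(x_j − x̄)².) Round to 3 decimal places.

h = 0.143

x̄ = (3 + 5 + 6 + 8 + 10 + 11 + 12)/7 = 7.85714
Σ(x − x̄)² = 23.5918 + 8.16327 + 3.44898 + 0.0204082 + 4.59184 + 9.87755 + 17.1633 = 66.8571
h = 1/7 + (0.142857)²/66.8571 = 0.142857 + 0.00030525 = 0.143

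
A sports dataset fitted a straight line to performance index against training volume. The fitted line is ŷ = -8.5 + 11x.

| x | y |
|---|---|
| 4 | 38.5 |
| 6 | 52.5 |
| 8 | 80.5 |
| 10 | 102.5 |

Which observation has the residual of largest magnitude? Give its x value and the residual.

x = 6, r = -5

x=4: ŷ = -8.5 + 11·4 = 35.5; r = 38.5 − 35.5 = 3
x=6: ŷ = -8.5 + 11·6 = 57.5; r = 52.5 − 57.5 = -5
x=8: ŷ = -8.5 + 11·8 = 79.5; r = 80.5 − 79.5 = 1
x=10: ŷ = -8.5 + 11·10 = 101.5; r = 102.5 − 101.5 = 1
Largest |r| is 5 at x = 6, residual -5.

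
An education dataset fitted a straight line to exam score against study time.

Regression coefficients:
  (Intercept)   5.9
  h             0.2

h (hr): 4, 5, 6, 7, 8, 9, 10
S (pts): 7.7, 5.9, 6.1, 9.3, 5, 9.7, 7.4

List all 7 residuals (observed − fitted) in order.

h=4: ŷ = 5.9 + 0.2·4 = 6.7; e = 7.7 − 6.7 = 1
h=5: ŷ = 5.9 + 0.2·5 = 6.9; e = 5.9 − 6.9 = -1
h=6: ŷ = 5.9 + 0.2·6 = 7.1; e = 6.1 − 7.1 = -1
h=7: ŷ = 5.9 + 0.2·7 = 7.3; e = 9.3 − 7.3 = 2
h=8: ŷ = 5.9 + 0.2·8 = 7.5; e = 5 − 7.5 = -2.5
h=9: ŷ = 5.9 + 0.2·9 = 7.7; e = 9.7 − 7.7 = 2
h=10: ŷ = 5.9 + 0.2·10 = 7.9; e = 7.4 − 7.9 = -0.5

1, -1, -1, 2, -2.5, 2, -0.5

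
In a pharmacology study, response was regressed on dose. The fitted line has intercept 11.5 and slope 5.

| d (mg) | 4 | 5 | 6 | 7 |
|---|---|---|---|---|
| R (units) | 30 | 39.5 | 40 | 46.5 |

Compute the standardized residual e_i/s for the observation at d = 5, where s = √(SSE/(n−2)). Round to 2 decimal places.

d=4: ŷ = 11.5 + 5·4 = 31.5; e = 30 − 31.5 = -1.5
d=5: ŷ = 11.5 + 5·5 = 36.5; e = 39.5 − 36.5 = 3
d=6: ŷ = 11.5 + 5·6 = 41.5; e = 40 − 41.5 = -1.5
d=7: ŷ = 11.5 + 5·7 = 46.5; e = 46.5 − 46.5 = 0
SSE = 2.25 + 9 + 2.25 + 0 = 13.5
s = √(13.5/2) = 2.59808
e/s = 3 / 2.59808 = 1.15

1.15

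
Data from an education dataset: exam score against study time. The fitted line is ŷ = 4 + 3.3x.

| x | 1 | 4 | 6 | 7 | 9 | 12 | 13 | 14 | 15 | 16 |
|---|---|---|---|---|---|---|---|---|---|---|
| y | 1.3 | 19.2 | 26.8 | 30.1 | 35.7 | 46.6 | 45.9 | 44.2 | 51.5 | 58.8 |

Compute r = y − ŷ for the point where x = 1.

r = -6

ŷ = 4 + 3.3·1 = 7.3
r = 1.3 − 7.3 = -6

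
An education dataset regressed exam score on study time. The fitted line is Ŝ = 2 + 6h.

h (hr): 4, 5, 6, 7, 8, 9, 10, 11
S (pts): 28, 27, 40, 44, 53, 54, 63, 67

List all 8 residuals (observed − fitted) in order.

2, -5, 2, 0, 3, -2, 1, -1

h=4: Ŝ = 2 + 6·4 = 26; e = 28 − 26 = 2
h=5: Ŝ = 2 + 6·5 = 32; e = 27 − 32 = -5
h=6: Ŝ = 2 + 6·6 = 38; e = 40 − 38 = 2
h=7: Ŝ = 2 + 6·7 = 44; e = 44 − 44 = 0
h=8: Ŝ = 2 + 6·8 = 50; e = 53 − 50 = 3
h=9: Ŝ = 2 + 6·9 = 56; e = 54 − 56 = -2
h=10: Ŝ = 2 + 6·10 = 62; e = 63 − 62 = 1
h=11: Ŝ = 2 + 6·11 = 68; e = 67 − 68 = -1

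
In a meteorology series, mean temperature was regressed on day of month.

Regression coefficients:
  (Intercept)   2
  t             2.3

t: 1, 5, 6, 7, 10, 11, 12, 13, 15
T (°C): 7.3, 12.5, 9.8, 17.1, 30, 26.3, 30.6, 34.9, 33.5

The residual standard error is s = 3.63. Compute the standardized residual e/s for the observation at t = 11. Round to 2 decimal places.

-0.28

T̂ = 2 + 2.3·11 = 27.3
e = 26.3 − 27.3 = -1
e/s = -1 / 3.63 = -0.28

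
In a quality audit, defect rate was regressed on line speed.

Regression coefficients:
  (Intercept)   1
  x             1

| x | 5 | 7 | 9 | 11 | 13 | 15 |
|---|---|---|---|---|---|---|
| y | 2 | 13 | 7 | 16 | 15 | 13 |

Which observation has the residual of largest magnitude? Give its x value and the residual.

x=5: ŷ = 1 + 5 = 6; r = 2 − 6 = -4
x=7: ŷ = 1 + 7 = 8; r = 13 − 8 = 5
x=9: ŷ = 1 + 9 = 10; r = 7 − 10 = -3
x=11: ŷ = 1 + 11 = 12; r = 16 − 12 = 4
x=13: ŷ = 1 + 13 = 14; r = 15 − 14 = 1
x=15: ŷ = 1 + 15 = 16; r = 13 − 16 = -3
Largest |r| is 5 at x = 7, residual 5.

x = 7, r = 5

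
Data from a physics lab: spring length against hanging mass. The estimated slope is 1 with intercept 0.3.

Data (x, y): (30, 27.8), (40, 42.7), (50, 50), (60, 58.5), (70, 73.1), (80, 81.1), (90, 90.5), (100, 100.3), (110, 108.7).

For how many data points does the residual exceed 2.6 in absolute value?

1

x=30: ŷ = 0.3 + 30 = 30.3; r = 27.8 − 30.3 = -2.5
x=40: ŷ = 0.3 + 40 = 40.3; r = 42.7 − 40.3 = 2.4
x=50: ŷ = 0.3 + 50 = 50.3; r = 50 − 50.3 = -0.3
x=60: ŷ = 0.3 + 60 = 60.3; r = 58.5 − 60.3 = -1.8
x=70: ŷ = 0.3 + 70 = 70.3; r = 73.1 − 70.3 = 2.8
x=80: ŷ = 0.3 + 80 = 80.3; r = 81.1 − 80.3 = 0.8
x=90: ŷ = 0.3 + 90 = 90.3; r = 90.5 − 90.3 = 0.2
x=100: ŷ = 0.3 + 100 = 100.3; r = 100.3 − 100.3 = 0
x=110: ŷ = 0.3 + 110 = 110.3; r = 108.7 − 110.3 = -1.6
|r| > 2.6: x=70 (|r|=2.8) → 1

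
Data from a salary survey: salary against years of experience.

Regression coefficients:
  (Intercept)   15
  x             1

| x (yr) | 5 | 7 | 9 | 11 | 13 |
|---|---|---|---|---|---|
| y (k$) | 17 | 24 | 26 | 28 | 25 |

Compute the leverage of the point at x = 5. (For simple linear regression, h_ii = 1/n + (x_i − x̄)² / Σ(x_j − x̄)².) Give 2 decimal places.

x̄ = (5 + 7 + 9 + 11 + 13)/5 = 9
Σ(x − x̄)² = 16 + 4 + 0 + 4 + 16 = 40
h = 1/5 + (-4)²/40 = 0.2 + 0.4 = 0.60

h = 0.60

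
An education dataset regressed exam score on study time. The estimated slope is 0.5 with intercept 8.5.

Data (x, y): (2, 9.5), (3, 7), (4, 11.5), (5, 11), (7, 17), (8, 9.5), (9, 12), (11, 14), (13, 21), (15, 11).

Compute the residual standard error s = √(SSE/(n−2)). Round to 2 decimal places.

s = 3.64

x=2: ŷ = 8.5 + 0.5·2 = 9.5; r = 9.5 − 9.5 = 0
x=3: ŷ = 8.5 + 0.5·3 = 10; r = 7 − 10 = -3
x=4: ŷ = 8.5 + 0.5·4 = 10.5; r = 11.5 − 10.5 = 1
x=5: ŷ = 8.5 + 0.5·5 = 11; r = 11 − 11 = 0
x=7: ŷ = 8.5 + 0.5·7 = 12; r = 17 − 12 = 5
x=8: ŷ = 8.5 + 0.5·8 = 12.5; r = 9.5 − 12.5 = -3
x=9: ŷ = 8.5 + 0.5·9 = 13; r = 12 − 13 = -1
x=11: ŷ = 8.5 + 0.5·11 = 14; r = 14 − 14 = 0
x=13: ŷ = 8.5 + 0.5·13 = 15; r = 21 − 15 = 6
x=15: ŷ = 8.5 + 0.5·15 = 16; r = 11 − 16 = -5
SSE = 0 + 9 + 1 + 0 + 25 + 9 + 1 + 0 + 36 + 25 = 106
s = √(106/8) = √13.25 ≈ 3.64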